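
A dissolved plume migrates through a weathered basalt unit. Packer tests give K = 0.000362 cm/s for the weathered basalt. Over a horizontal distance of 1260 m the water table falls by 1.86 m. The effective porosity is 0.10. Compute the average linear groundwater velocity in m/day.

0.00462

Convert K: 0.000362 cm/s × 864 = 0.3128 m/day.
Hydraulic gradient i = Δh / L = 1.86 / 1260 = 0.001476.
Darcy flux q = K · i = 0.3128 × 0.001476 = 0.0004617 m/day.
Seepage velocity v = q / n_e = 0.0004617 / 0.10 = 0.004617 m/day.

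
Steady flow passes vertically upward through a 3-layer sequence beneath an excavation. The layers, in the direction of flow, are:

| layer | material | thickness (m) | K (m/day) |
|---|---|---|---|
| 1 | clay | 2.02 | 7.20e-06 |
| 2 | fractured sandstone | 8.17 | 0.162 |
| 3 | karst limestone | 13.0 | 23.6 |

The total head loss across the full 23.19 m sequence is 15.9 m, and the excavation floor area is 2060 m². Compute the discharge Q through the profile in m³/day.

0.117

Flow is perpendicular to layering, so the layers act in series and the equivalent K is the thickness-weighted harmonic mean.
Total thickness L = 2.02 + 8.17 + 13.0 = 23.19 m.
Σ(b_i/K_i) = 2.02/7.20e-06 + 8.17/0.162 + 13.0/23.6 = 2.806e+05 d.
K_eq = L / Σ(b_i/K_i) = 23.19 / 2.806e+05 = 8.264e-05 m/day.
Q = K_eq · A · (Δh/L) = 8.264e-05 × 2060 × (15.9/23.19) = 0.1167 m³/day.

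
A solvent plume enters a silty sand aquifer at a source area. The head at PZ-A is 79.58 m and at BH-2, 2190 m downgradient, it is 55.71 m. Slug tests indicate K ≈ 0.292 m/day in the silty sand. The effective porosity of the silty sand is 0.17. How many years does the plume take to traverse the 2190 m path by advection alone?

320

Hydraulic gradient i = (79.58 − 55.71) / 2190 = 23.87 / 2190 = 0.01090.
Darcy flux q = K · i = 0.2920 × 0.01090 = 0.003183 m/day.
Seepage velocity v = q / n_e = 0.003183 / 0.17 = 0.01872 m/day.
Travel time t = L / v = 2190 / 0.01872 = 1.170e+05 days = 320.3 years.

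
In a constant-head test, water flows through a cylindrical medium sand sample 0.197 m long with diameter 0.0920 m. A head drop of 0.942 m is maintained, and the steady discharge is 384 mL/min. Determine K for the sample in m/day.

17.4

Cross-sectional area A = π·(d/2)² = π × (0.0920/2)² = 0.006648 m².
Convert discharge: 384 mL/min = 6.400e-06 m³/s.
Darcy's law rearranged: K = Q·L / (A·Δh) = 6.400e-06 × 0.197 / (0.006648 × 0.942) = 0.0002013 m/s = 17.40 m/day.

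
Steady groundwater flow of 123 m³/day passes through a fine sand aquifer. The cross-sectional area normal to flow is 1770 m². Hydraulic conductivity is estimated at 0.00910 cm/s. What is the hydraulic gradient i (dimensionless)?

Convert K: 0.00910 cm/s × 864 = 7.862 m/day.
From Q = K·A·i, i = Q / (K·A) = 123 / (7.862 × 1770) = 0.008838.

0.00884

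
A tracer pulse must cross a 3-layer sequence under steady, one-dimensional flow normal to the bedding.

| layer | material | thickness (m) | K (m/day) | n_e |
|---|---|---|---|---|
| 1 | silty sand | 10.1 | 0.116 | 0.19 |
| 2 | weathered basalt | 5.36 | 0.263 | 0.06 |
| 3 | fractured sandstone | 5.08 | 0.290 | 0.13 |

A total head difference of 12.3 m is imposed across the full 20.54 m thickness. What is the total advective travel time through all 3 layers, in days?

29.5

With flow normal to the layers, continuity requires the same specific discharge q through every layer.
Σ(b_i/K_i) = 10.1/0.116 + 5.36/0.263 + 5.08/0.290 = 125.0 d.
q = Δh / Σ(b_i/K_i) = 12.3 / 125.0 = 0.09843 m/day.
In each layer the seepage velocity is v_i = q/n_i, so the layer transit time is t_i = b_i·n_i / q:
  layer 1 (silty sand): t_1 = 10.1 × 0.19 / 0.09843 = 19.50 d
  layer 2 (weathered basalt): t_2 = 5.36 × 0.06 / 0.09843 = 3.267 d
  layer 3 (fractured sandstone): t_3 = 5.08 × 0.13 / 0.09843 = 6.710 d
Total t = Σ t_i = 29.47 days.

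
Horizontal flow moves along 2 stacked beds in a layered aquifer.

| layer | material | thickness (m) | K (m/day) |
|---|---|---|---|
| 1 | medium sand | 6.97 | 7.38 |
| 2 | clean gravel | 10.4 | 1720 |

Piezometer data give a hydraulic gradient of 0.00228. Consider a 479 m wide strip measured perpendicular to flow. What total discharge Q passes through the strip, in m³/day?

19600

Flow is parallel to layering, so each bed carries its own Darcy discharge and the transmissivities add.
Σ(K_i·b_i) = 7.38×6.97 + 1720×10.4 = 17939 m²/day.
Hydraulic gradient i = 0.00228.
Q = Σ(K_i·b_i) · W · i = 17939 × 479 × 0.002280 = 19592 m³/day.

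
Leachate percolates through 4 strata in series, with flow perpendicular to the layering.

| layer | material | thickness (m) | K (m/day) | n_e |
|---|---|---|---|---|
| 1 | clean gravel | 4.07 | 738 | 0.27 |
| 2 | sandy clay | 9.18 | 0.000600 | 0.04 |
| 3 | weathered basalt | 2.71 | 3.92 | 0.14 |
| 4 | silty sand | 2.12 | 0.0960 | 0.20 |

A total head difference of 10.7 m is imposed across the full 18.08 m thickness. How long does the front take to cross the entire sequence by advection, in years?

8.90

With flow normal to the layers, continuity requires the same specific discharge q through every layer.
Σ(b_i/K_i) = 4.07/738 + 9.18/0.000600 + 2.71/3.92 + 2.12/0.0960 = 15323 d.
q = Δh / Σ(b_i/K_i) = 10.7 / 15323 = 0.0006983 m/day.
In each layer the seepage velocity is v_i = q/n_i, so the layer transit time is t_i = b_i·n_i / q:
  layer 1 (clean gravel): t_1 = 4.07 × 0.27 / 0.0006983 = 1574 d
  layer 2 (sandy clay): t_2 = 9.18 × 0.04 / 0.0006983 = 525.8 d
  layer 3 (weathered basalt): t_3 = 2.71 × 0.14 / 0.0006983 = 543.3 d
  layer 4 (silty sand): t_4 = 2.12 × 0.20 / 0.0006983 = 607.2 d
Total t = Σ t_i = 3250 days = 8.898 years.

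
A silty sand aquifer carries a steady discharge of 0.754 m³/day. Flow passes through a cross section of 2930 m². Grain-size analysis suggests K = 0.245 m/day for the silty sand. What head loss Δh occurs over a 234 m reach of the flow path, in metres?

From Q = K·A·i, i = Q / (K·A) = 0.754 / (0.2450 × 2930) = 0.001050.
Head loss Δh = i · L = 0.001050 × 234 = 0.2458 m.

0.246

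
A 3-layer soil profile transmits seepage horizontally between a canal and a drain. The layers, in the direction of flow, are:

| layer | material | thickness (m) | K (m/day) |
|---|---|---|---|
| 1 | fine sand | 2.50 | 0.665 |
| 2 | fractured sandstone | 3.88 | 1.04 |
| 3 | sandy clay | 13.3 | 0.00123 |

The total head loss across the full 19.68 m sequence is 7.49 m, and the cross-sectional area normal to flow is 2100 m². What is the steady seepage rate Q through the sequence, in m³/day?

Flow is perpendicular to layering, so the layers act in series and the equivalent K is the thickness-weighted harmonic mean.
Total thickness L = 2.50 + 3.88 + 13.3 = 19.68 m.
Σ(b_i/K_i) = 2.50/0.665 + 3.88/1.04 + 13.3/0.00123 = 10820 d.
K_eq = L / Σ(b_i/K_i) = 19.68 / 10820 = 0.001819 m/day.
Q = K_eq · A · (Δh/L) = 0.001819 × 2100 × (7.49/19.68) = 1.454 m³/day.

1.45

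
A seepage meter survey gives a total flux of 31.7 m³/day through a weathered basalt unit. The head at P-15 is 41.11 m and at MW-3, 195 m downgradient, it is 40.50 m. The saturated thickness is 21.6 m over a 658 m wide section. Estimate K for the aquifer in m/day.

Cross-sectional area A = 658 × 21.6 = 14213 m².
Hydraulic gradient i = (41.11 − 40.50) / 195 = 0.61 / 195 = 0.003128.
From Q = K·A·i, K = Q / (A·i) = 31.7 / (14213 × 0.003128) = 0.7130 m/day.

0.713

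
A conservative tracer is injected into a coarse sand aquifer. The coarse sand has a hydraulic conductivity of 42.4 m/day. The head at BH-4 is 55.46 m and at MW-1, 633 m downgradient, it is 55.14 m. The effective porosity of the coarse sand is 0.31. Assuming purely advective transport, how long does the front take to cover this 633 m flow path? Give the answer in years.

25.1

Hydraulic gradient i = (55.46 − 55.14) / 633 = 0.32 / 633 = 0.0005055.
Darcy flux q = K · i = 42.40 × 0.0005055 = 0.02143 m/day.
Seepage velocity v = q / n_e = 0.02143 / 0.31 = 0.06914 m/day.
Travel time t = L / v = 633 / 0.06914 = 9155 days = 25.06 years.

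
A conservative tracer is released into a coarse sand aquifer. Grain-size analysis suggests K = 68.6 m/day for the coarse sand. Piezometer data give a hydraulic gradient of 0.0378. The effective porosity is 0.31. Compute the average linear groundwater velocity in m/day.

8.36

Hydraulic gradient i = 0.0378.
Darcy flux q = K · i = 68.60 × 0.03780 = 2.593 m/day.
Seepage velocity v = q / n_e = 2.593 / 0.31 = 8.365 m/day.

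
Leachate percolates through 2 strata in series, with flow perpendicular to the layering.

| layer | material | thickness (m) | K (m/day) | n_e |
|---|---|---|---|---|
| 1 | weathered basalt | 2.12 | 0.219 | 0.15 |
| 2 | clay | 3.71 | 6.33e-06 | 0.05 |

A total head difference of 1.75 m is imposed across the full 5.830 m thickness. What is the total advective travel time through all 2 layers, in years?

462

With flow normal to the layers, continuity requires the same specific discharge q through every layer.
Σ(b_i/K_i) = 2.12/0.219 + 3.71/6.33e-06 = 5.861e+05 d.
q = Δh / Σ(b_i/K_i) = 1.75 / 5.861e+05 = 2.986e-06 m/day.
In each layer the seepage velocity is v_i = q/n_i, so the layer transit time is t_i = b_i·n_i / q:
  layer 1 (weathered basalt): t_1 = 2.12 × 0.15 / 2.986e-06 = 1.065e+05 d
  layer 2 (clay): t_2 = 3.71 × 0.05 / 2.986e-06 = 62127 d
Total t = Σ t_i = 1.686e+05 days = 461.7 years.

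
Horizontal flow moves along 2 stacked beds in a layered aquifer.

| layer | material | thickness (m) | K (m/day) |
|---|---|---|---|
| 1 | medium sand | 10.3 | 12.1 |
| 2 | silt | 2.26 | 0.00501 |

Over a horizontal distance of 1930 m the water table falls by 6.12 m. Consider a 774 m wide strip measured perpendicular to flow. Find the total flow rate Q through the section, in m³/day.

306

Flow is parallel to layering, so each bed carries its own Darcy discharge and the transmissivities add.
Σ(K_i·b_i) = 12.1×10.3 + 0.00501×2.26 = 124.6 m²/day.
Hydraulic gradient i = Δh / L = 6.12 / 1930 = 0.003171.
Q = Σ(K_i·b_i) · W · i = 124.6 × 774 × 0.003171 = 305.9 m³/day.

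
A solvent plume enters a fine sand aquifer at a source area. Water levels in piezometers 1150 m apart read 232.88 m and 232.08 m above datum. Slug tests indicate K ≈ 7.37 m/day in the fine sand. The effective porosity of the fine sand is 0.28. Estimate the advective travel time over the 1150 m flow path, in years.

Hydraulic gradient i = (232.88 − 232.08) / 1150 = 0.8 / 1150 = 0.0006957.
Darcy flux q = K · i = 7.370 × 0.0006957 = 0.005127 m/day.
Seepage velocity v = q / n_e = 0.005127 / 0.28 = 0.01831 m/day.
Travel time t = L / v = 1150 / 0.01831 = 62805 days = 172.0 years.

172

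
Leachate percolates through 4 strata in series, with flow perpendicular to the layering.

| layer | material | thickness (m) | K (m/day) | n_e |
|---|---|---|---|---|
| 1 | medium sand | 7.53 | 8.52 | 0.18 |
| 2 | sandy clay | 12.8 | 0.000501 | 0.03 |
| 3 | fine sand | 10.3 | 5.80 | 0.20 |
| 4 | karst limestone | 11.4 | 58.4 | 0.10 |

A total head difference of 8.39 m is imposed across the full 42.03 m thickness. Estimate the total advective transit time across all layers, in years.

41.2

With flow normal to the layers, continuity requires the same specific discharge q through every layer.
Σ(b_i/K_i) = 7.53/8.52 + 12.8/0.000501 + 10.3/5.80 + 11.4/58.4 = 25552 d.
q = Δh / Σ(b_i/K_i) = 8.39 / 25552 = 0.0003284 m/day.
In each layer the seepage velocity is v_i = q/n_i, so the layer transit time is t_i = b_i·n_i / q:
  layer 1 (medium sand): t_1 = 7.53 × 0.18 / 0.0003284 = 4128 d
  layer 2 (sandy clay): t_2 = 12.8 × 0.03 / 0.0003284 = 1169 d
  layer 3 (fine sand): t_3 = 10.3 × 0.20 / 0.0003284 = 6274 d
  layer 4 (karst limestone): t_4 = 11.4 × 0.10 / 0.0003284 = 3472 d
Total t = Σ t_i = 15043 days = 41.19 years.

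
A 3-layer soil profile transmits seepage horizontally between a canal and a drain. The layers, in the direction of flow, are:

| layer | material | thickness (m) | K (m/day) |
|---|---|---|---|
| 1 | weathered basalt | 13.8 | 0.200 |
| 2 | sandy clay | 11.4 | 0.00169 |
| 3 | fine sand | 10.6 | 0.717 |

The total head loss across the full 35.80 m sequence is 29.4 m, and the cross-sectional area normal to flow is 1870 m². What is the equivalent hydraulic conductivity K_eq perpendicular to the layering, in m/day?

Flow is perpendicular to layering, so the layers act in series and the equivalent K is the thickness-weighted harmonic mean.
Total thickness L = 13.8 + 11.4 + 10.6 = 35.80 m.
Σ(b_i/K_i) = 13.8/0.200 + 11.4/0.00169 + 10.6/0.717 = 6829 d.
K_eq = L / Σ(b_i/K_i) = 35.80 / 6829 = 0.005242 m/day.

0.00524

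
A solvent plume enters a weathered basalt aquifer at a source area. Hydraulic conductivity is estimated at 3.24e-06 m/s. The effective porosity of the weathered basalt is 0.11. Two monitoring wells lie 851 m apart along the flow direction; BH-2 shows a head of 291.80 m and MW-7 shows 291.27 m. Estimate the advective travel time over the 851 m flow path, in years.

1470

Convert K: 3.24e-06 m/s × 86400 = 0.2799 m/day.
Hydraulic gradient i = (291.80 − 291.27) / 851 = 0.53 / 851 = 0.0006228.
Darcy flux q = K · i = 0.2799 × 0.0006228 = 0.0001743 m/day.
Seepage velocity v = q / n_e = 0.0001743 / 0.11 = 0.001585 m/day.
Travel time t = L / v = 851 / 0.001585 = 5.369e+05 days = 1470 years.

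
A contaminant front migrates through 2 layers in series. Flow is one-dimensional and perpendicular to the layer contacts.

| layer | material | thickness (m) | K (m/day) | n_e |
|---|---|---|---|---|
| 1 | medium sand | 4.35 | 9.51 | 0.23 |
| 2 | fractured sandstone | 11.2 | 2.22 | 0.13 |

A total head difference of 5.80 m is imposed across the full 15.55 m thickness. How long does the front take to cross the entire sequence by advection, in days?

With flow normal to the layers, continuity requires the same specific discharge q through every layer.
Σ(b_i/K_i) = 4.35/9.51 + 11.2/2.22 = 5.502 d.
q = Δh / Σ(b_i/K_i) = 5.80 / 5.502 = 1.054 m/day.
In each layer the seepage velocity is v_i = q/n_i, so the layer transit time is t_i = b_i·n_i / q:
  layer 1 (medium sand): t_1 = 4.35 × 0.23 / 1.054 = 0.9492 d
  layer 2 (fractured sandstone): t_2 = 11.2 × 0.13 / 1.054 = 1.381 d
Total t = Σ t_i = 2.330 days.

2.33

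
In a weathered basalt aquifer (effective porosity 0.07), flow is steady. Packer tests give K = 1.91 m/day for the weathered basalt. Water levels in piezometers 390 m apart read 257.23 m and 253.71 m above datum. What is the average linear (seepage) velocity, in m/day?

Hydraulic gradient i = (257.23 − 253.71) / 390 = 3.52 / 390 = 0.009026.
Darcy flux q = K · i = 1.910 × 0.009026 = 0.01724 m/day.
Seepage velocity v = q / n_e = 0.01724 / 0.07 = 0.2463 m/day.

0.246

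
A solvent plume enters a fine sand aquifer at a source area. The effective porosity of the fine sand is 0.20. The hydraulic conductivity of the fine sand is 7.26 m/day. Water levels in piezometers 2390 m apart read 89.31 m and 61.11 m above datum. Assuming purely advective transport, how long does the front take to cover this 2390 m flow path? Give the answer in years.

Hydraulic gradient i = (89.31 − 61.11) / 2390 = 28.2 / 2390 = 0.01180.
Darcy flux q = K · i = 7.260 × 0.01180 = 0.08566 m/day.
Seepage velocity v = q / n_e = 0.08566 / 0.20 = 0.4283 m/day.
Travel time t = L / v = 2390 / 0.4283 = 5580 days = 15.28 years.

15.3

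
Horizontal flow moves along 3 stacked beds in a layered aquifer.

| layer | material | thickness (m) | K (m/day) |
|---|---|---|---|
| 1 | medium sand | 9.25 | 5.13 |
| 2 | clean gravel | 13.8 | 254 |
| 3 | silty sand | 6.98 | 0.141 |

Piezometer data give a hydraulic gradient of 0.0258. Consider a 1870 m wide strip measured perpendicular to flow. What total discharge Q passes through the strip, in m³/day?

Flow is parallel to layering, so each bed carries its own Darcy discharge and the transmissivities add.
Σ(K_i·b_i) = 5.13×9.25 + 254×13.8 + 0.141×6.98 = 3554 m²/day.
Hydraulic gradient i = 0.0258.
Q = Σ(K_i·b_i) · W · i = 3554 × 1870 × 0.02580 = 1.714e+05 m³/day.

171000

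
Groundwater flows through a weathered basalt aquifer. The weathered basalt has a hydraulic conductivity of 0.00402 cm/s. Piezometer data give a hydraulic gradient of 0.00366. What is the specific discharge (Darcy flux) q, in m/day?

Convert K: 0.00402 cm/s × 864 = 3.473 m/day.
Hydraulic gradient i = 0.00366.
Specific discharge q = K · i = 3.473 × 0.003660 = 0.01271 m/day.

0.0127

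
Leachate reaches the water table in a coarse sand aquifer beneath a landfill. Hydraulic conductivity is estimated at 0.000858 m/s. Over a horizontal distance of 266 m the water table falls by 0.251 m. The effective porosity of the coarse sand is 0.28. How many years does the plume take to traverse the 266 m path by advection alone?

2.92

Convert K: 0.000858 m/s × 86400 = 74.13 m/day.
Hydraulic gradient i = Δh / L = 0.251 / 266 = 0.0009436.
Darcy flux q = K · i = 74.13 × 0.0009436 = 0.06995 m/day.
Seepage velocity v = q / n_e = 0.06995 / 0.28 = 0.2498 m/day.
Travel time t = L / v = 266 / 0.2498 = 1065 days = 2.915 years.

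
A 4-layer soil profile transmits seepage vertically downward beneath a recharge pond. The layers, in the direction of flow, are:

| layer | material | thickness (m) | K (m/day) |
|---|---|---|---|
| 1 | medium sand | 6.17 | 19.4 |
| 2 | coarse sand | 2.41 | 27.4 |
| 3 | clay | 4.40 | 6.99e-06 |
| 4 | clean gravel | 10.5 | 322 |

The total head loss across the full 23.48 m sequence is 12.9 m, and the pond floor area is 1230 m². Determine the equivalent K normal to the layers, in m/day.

Flow is perpendicular to layering, so the layers act in series and the equivalent K is the thickness-weighted harmonic mean.
Total thickness L = 6.17 + 2.41 + 4.40 + 10.5 = 23.48 m.
Σ(b_i/K_i) = 6.17/19.4 + 2.41/27.4 + 4.40/6.99e-06 + 10.5/322 = 6.295e+05 d.
K_eq = L / Σ(b_i/K_i) = 23.48 / 6.295e+05 = 3.730e-05 m/day.

3.73e-05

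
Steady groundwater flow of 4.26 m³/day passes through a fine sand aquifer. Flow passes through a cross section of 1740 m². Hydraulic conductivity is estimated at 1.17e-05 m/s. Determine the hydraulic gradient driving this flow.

0.00242

Convert K: 1.17e-05 m/s × 86400 = 1.011 m/day.
From Q = K·A·i, i = Q / (K·A) = 4.26 / (1.011 × 1740) = 0.002422.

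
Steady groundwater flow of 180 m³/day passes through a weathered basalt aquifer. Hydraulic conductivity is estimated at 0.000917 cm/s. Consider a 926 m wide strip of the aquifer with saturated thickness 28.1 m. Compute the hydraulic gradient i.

0.00873

Convert K: 0.000917 cm/s × 864 = 0.7923 m/day.
Cross-sectional area A = 926 × 28.1 = 26021 m².
From Q = K·A·i, i = Q / (K·A) = 180 / (0.7923 × 26021) = 0.008731.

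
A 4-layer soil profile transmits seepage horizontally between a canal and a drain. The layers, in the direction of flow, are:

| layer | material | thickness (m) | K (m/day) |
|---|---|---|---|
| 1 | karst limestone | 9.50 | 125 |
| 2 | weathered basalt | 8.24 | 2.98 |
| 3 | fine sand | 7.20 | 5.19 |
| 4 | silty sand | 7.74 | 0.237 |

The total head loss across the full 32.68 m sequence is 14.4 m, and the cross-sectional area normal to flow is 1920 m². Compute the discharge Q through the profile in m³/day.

750

Flow is perpendicular to layering, so the layers act in series and the equivalent K is the thickness-weighted harmonic mean.
Total thickness L = 9.50 + 8.24 + 7.20 + 7.74 = 32.68 m.
Σ(b_i/K_i) = 9.50/125 + 8.24/2.98 + 7.20/5.19 + 7.74/0.237 = 36.89 d.
K_eq = L / Σ(b_i/K_i) = 32.68 / 36.89 = 0.8860 m/day.
Q = K_eq · A · (Δh/L) = 0.8860 × 1920 × (14.4/32.68) = 749.5 m³/day.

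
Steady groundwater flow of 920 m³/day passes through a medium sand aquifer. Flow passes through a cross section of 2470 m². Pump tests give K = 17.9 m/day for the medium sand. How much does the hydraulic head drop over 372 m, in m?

From Q = K·A·i, i = Q / (K·A) = 920 / (17.90 × 2470) = 0.02081.
Head loss Δh = i · L = 0.02081 × 372 = 7.741 m.

7.74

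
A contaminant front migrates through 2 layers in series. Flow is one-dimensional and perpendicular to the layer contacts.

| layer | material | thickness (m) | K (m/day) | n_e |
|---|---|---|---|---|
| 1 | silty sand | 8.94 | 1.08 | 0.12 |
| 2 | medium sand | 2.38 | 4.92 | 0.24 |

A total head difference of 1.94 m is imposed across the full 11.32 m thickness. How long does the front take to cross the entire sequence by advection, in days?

With flow normal to the layers, continuity requires the same specific discharge q through every layer.
Σ(b_i/K_i) = 8.94/1.08 + 2.38/4.92 = 8.762 d.
q = Δh / Σ(b_i/K_i) = 1.94 / 8.762 = 0.2214 m/day.
In each layer the seepage velocity is v_i = q/n_i, so the layer transit time is t_i = b_i·n_i / q:
  layer 1 (silty sand): t_1 = 8.94 × 0.12 / 0.2214 = 4.845 d
  layer 2 (medium sand): t_2 = 2.38 × 0.24 / 0.2214 = 2.580 d
Total t = Σ t_i = 7.425 days.

7.42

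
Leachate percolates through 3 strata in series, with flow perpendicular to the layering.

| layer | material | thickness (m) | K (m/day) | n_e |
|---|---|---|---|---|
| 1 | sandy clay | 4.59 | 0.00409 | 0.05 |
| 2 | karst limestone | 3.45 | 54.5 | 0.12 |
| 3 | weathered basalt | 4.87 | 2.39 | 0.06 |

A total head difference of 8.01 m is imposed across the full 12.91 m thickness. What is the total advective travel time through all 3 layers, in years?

0.360

With flow normal to the layers, continuity requires the same specific discharge q through every layer.
Σ(b_i/K_i) = 4.59/0.00409 + 3.45/54.5 + 4.87/2.39 = 1124 d.
q = Δh / Σ(b_i/K_i) = 8.01 / 1124 = 0.007124 m/day.
In each layer the seepage velocity is v_i = q/n_i, so the layer transit time is t_i = b_i·n_i / q:
  layer 1 (sandy clay): t_1 = 4.59 × 0.05 / 0.007124 = 32.21 d
  layer 2 (karst limestone): t_2 = 3.45 × 0.12 / 0.007124 = 58.11 d
  layer 3 (weathered basalt): t_3 = 4.87 × 0.06 / 0.007124 = 41.02 d
Total t = Σ t_i = 131.3 days = 0.3596 years.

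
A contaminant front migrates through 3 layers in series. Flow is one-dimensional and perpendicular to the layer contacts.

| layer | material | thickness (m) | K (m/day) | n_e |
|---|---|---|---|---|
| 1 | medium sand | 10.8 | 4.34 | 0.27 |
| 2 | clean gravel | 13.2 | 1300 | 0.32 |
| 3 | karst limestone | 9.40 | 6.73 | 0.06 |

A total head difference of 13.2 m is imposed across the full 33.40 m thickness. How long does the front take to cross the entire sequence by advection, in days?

With flow normal to the layers, continuity requires the same specific discharge q through every layer.
Σ(b_i/K_i) = 10.8/4.34 + 13.2/1300 + 9.40/6.73 = 3.895 d.
q = Δh / Σ(b_i/K_i) = 13.2 / 3.895 = 3.389 m/day.
In each layer the seepage velocity is v_i = q/n_i, so the layer transit time is t_i = b_i·n_i / q:
  layer 1 (medium sand): t_1 = 10.8 × 0.27 / 3.389 = 0.8605 d
  layer 2 (clean gravel): t_2 = 13.2 × 0.32 / 3.389 = 1.247 d
  layer 3 (karst limestone): t_3 = 9.40 × 0.06 / 3.389 = 0.1664 d
Total t = Σ t_i = 2.273 days.

2.27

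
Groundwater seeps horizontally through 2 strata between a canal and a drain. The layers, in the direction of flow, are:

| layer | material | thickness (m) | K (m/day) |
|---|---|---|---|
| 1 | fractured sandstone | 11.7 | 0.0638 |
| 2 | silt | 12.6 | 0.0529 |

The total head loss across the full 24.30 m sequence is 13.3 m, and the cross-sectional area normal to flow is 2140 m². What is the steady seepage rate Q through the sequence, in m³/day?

67.5

Flow is perpendicular to layering, so the layers act in series and the equivalent K is the thickness-weighted harmonic mean.
Total thickness L = 11.7 + 12.6 = 24.30 m.
Σ(b_i/K_i) = 11.7/0.0638 + 12.6/0.0529 = 421.6 d.
K_eq = L / Σ(b_i/K_i) = 24.30 / 421.6 = 0.05764 m/day.
Q = K_eq · A · (Δh/L) = 0.05764 × 2140 × (13.3/24.30) = 67.51 m³/day.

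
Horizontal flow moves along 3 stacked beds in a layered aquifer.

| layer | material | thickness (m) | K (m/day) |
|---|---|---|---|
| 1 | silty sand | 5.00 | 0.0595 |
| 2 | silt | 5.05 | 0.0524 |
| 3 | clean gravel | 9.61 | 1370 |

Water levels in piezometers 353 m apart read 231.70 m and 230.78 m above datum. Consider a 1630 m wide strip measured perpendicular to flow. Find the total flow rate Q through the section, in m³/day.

Flow is parallel to layering, so each bed carries its own Darcy discharge and the transmissivities add.
Σ(K_i·b_i) = 0.0595×5.00 + 0.0524×5.05 + 1370×9.61 = 13166 m²/day.
Hydraulic gradient i = (231.70 − 230.78) / 353 = 0.92 / 353 = 0.002606.
Q = Σ(K_i·b_i) · W · i = 13166 × 1630 × 0.002606 = 55932 m³/day.

55900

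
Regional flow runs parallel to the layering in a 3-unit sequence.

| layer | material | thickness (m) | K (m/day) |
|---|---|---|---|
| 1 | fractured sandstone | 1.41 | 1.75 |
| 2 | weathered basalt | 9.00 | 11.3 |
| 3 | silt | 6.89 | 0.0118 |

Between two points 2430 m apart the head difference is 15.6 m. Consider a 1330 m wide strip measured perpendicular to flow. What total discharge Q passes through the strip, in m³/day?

Flow is parallel to layering, so each bed carries its own Darcy discharge and the transmissivities add.
Σ(K_i·b_i) = 1.75×1.41 + 11.3×9.00 + 0.0118×6.89 = 104.2 m²/day.
Hydraulic gradient i = Δh / L = 15.6 / 2430 = 0.006420.
Q = Σ(K_i·b_i) · W · i = 104.2 × 1330 × 0.006420 = 890.1 m³/day.

890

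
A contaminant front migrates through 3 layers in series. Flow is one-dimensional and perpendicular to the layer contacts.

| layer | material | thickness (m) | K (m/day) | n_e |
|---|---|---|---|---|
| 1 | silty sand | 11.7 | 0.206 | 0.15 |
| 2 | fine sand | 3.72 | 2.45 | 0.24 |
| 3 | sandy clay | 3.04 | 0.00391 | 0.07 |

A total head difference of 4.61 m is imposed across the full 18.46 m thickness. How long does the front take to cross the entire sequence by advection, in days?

With flow normal to the layers, continuity requires the same specific discharge q through every layer.
Σ(b_i/K_i) = 11.7/0.206 + 3.72/2.45 + 3.04/0.00391 = 835.8 d.
q = Δh / Σ(b_i/K_i) = 4.61 / 835.8 = 0.005516 m/day.
In each layer the seepage velocity is v_i = q/n_i, so the layer transit time is t_i = b_i·n_i / q:
  layer 1 (silty sand): t_1 = 11.7 × 0.15 / 0.005516 = 318.2 d
  layer 2 (fine sand): t_2 = 3.72 × 0.24 / 0.005516 = 161.9 d
  layer 3 (sandy clay): t_3 = 3.04 × 0.07 / 0.005516 = 38.58 d
Total t = Σ t_i = 518.6 days.

519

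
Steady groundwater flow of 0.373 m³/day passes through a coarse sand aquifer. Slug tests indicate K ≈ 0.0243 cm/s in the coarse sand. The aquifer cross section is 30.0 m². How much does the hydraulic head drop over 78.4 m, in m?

0.0464

Convert K: 0.0243 cm/s × 864 = 21.00 m/day.
From Q = K·A·i, i = Q / (K·A) = 0.373 / (21.00 × 30.00) = 0.0005922.
Head loss Δh = i · L = 0.0005922 × 78.4 = 0.04643 m.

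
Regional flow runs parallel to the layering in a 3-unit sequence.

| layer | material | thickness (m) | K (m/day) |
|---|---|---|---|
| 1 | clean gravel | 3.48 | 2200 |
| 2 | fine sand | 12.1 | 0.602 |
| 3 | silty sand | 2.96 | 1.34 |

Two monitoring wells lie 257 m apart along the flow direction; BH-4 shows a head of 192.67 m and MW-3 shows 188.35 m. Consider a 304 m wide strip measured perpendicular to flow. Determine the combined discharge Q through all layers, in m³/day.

39200

Flow is parallel to layering, so each bed carries its own Darcy discharge and the transmissivities add.
Σ(K_i·b_i) = 2200×3.48 + 0.602×12.1 + 1.34×2.96 = 7667 m²/day.
Hydraulic gradient i = (192.67 − 188.35) / 257 = 4.32 / 257 = 0.01681.
Q = Σ(K_i·b_i) · W · i = 7667 × 304 × 0.01681 = 39180 m³/day.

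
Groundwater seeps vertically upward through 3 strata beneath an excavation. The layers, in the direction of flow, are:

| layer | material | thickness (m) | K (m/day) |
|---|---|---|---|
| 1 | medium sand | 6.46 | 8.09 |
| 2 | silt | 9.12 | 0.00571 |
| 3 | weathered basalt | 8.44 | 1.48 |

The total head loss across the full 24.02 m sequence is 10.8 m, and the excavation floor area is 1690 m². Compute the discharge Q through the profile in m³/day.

Flow is perpendicular to layering, so the layers act in series and the equivalent K is the thickness-weighted harmonic mean.
Total thickness L = 6.46 + 9.12 + 8.44 = 24.02 m.
Σ(b_i/K_i) = 6.46/8.09 + 9.12/0.00571 + 8.44/1.48 = 1604 d.
K_eq = L / Σ(b_i/K_i) = 24.02 / 1604 = 0.01498 m/day.
Q = K_eq · A · (Δh/L) = 0.01498 × 1690 × (10.8/24.02) = 11.38 m³/day.

11.4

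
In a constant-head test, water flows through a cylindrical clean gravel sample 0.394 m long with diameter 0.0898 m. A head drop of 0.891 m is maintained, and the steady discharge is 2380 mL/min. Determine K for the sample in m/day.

239

Cross-sectional area A = π·(d/2)² = π × (0.0898/2)² = 0.006333 m².
Convert discharge: 2380 mL/min = 3.967e-05 m³/s.
Darcy's law rearranged: K = Q·L / (A·Δh) = 3.967e-05 × 0.394 / (0.006333 × 0.891) = 0.002770 m/s = 239.3 m/day.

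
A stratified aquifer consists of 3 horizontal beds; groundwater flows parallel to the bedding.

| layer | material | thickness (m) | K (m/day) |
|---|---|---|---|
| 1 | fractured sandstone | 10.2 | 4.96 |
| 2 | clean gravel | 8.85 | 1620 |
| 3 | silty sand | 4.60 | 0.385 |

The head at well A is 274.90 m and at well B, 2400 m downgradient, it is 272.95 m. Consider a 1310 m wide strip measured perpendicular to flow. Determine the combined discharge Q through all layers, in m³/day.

15300

Flow is parallel to layering, so each bed carries its own Darcy discharge and the transmissivities add.
Σ(K_i·b_i) = 4.96×10.2 + 1620×8.85 + 0.385×4.60 = 14389 m²/day.
Hydraulic gradient i = (274.90 − 272.95) / 2400 = 1.95 / 2400 = 0.0008125.
Q = Σ(K_i·b_i) · W · i = 14389 × 1310 × 0.0008125 = 15316 m³/day.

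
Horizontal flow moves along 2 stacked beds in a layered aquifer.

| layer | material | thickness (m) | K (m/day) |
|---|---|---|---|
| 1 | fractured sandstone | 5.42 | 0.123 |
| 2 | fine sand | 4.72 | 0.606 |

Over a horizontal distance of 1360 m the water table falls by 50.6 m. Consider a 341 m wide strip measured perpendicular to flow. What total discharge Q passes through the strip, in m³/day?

44.7

Flow is parallel to layering, so each bed carries its own Darcy discharge and the transmissivities add.
Σ(K_i·b_i) = 0.123×5.42 + 0.606×4.72 = 3.527 m²/day.
Hydraulic gradient i = Δh / L = 50.6 / 1360 = 0.03721.
Q = Σ(K_i·b_i) · W · i = 3.527 × 341 × 0.03721 = 44.75 m³/day.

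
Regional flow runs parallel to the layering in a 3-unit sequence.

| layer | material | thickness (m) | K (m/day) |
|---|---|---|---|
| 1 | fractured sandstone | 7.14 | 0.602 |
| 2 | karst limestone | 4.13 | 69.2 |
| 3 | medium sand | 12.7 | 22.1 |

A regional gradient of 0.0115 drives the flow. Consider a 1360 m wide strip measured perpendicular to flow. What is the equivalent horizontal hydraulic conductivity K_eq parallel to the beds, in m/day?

23.8

Flow is parallel to layering, so each bed carries its own Darcy discharge and the transmissivities add.
Σ(K_i·b_i) = 0.602×7.14 + 69.2×4.13 + 22.1×12.7 = 570.8 m²/day.
Total thickness b = 23.97 m, so K_eq = Σ(K_i·b_i)/b = 23.81 m/day.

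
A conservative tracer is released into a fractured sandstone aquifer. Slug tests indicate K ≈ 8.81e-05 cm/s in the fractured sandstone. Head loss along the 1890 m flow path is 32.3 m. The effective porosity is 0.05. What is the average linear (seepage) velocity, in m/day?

0.0260

Convert K: 8.81e-05 cm/s × 864 = 0.07612 m/day.
Hydraulic gradient i = Δh / L = 32.3 / 1890 = 0.01709.
Darcy flux q = K · i = 0.07612 × 0.01709 = 0.001301 m/day.
Seepage velocity v = q / n_e = 0.001301 / 0.05 = 0.02602 m/day.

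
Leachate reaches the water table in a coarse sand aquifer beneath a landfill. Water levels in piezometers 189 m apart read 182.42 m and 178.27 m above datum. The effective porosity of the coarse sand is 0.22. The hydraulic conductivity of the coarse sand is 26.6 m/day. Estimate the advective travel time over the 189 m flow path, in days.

Hydraulic gradient i = (182.42 − 178.27) / 189 = 4.15 / 189 = 0.02196.
Darcy flux q = K · i = 26.60 × 0.02196 = 0.5841 m/day.
Seepage velocity v = q / n_e = 0.5841 / 0.22 = 2.655 m/day.
Travel time t = L / v = 189 / 2.655 = 71.19 days.

71.2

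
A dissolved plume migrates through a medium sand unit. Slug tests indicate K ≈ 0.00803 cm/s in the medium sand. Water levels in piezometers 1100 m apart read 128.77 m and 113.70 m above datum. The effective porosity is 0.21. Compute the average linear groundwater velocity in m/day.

Convert K: 0.00803 cm/s × 864 = 6.938 m/day.
Hydraulic gradient i = (128.77 − 113.70) / 1100 = 15.07 / 1100 = 0.01370.
Darcy flux q = K · i = 6.938 × 0.01370 = 0.09505 m/day.
Seepage velocity v = q / n_e = 0.09505 / 0.21 = 0.4526 m/day.

0.453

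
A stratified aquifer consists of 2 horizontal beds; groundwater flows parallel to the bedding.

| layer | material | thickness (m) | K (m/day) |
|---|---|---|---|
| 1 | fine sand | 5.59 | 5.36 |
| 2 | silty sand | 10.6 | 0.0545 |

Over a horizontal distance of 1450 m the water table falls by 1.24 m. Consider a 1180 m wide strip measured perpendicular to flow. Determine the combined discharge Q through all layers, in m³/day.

30.8

Flow is parallel to layering, so each bed carries its own Darcy discharge and the transmissivities add.
Σ(K_i·b_i) = 5.36×5.59 + 0.0545×10.6 = 30.54 m²/day.
Hydraulic gradient i = Δh / L = 1.24 / 1450 = 0.0008552.
Q = Σ(K_i·b_i) · W · i = 30.54 × 1180 × 0.0008552 = 30.82 m³/day.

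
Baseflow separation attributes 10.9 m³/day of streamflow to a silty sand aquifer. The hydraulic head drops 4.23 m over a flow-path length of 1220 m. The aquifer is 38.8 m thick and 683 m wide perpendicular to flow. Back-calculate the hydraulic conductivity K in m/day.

Cross-sectional area A = 683 × 38.8 = 26500 m².
Hydraulic gradient i = Δh / L = 4.23 / 1220 = 0.003467.
From Q = K·A·i, K = Q / (A·i) = 10.9 / (26500 × 0.003467) = 0.1186 m/day.

0.119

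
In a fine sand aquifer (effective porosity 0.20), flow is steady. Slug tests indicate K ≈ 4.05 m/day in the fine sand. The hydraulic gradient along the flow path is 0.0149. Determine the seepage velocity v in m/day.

0.302

Hydraulic gradient i = 0.0149.
Darcy flux q = K · i = 4.050 × 0.01490 = 0.06034 m/day.
Seepage velocity v = q / n_e = 0.06034 / 0.20 = 0.3017 m/day.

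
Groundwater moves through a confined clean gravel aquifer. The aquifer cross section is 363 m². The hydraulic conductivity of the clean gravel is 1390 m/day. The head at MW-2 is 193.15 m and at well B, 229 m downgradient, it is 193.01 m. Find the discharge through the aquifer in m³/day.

Hydraulic gradient i = (193.15 − 193.01) / 229 = 0.14 / 229 = 0.0006114.
Darcy's law: Q = K · A · i = 1390 × 363.0 × 0.0006114 = 308.5 m³/day.

308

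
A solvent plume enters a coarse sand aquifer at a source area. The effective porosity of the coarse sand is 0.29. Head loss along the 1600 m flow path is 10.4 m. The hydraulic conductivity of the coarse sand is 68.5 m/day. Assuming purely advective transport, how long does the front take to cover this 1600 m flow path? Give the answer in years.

Hydraulic gradient i = Δh / L = 10.4 / 1600 = 0.006500.
Darcy flux q = K · i = 68.50 × 0.006500 = 0.4453 m/day.
Seepage velocity v = q / n_e = 0.4453 / 0.29 = 1.535 m/day.
Travel time t = L / v = 1600 / 1.535 = 1042 days = 2.853 years.

2.85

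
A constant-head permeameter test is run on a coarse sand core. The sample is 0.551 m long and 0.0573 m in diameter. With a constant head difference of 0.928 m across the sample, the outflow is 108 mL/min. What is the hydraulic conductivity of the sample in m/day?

35.8

Cross-sectional area A = π·(d/2)² = π × (0.0573/2)² = 0.002579 m².
Convert discharge: 108 mL/min = 1.800e-06 m³/s.
Darcy's law rearranged: K = Q·L / (A·Δh) = 1.800e-06 × 0.551 / (0.002579 × 0.928) = 0.0004145 m/s = 35.81 m/day.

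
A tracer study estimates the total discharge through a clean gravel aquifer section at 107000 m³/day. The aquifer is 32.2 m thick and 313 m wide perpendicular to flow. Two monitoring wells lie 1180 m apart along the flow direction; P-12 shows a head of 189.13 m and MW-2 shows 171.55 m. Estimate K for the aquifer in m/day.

Cross-sectional area A = 313 × 32.2 = 10079 m².
Hydraulic gradient i = (189.13 − 171.55) / 1180 = 17.58 / 1180 = 0.01490.
From Q = K·A·i, K = Q / (A·i) = 107000 / (10079 × 0.01490) = 712.6 m/day.

713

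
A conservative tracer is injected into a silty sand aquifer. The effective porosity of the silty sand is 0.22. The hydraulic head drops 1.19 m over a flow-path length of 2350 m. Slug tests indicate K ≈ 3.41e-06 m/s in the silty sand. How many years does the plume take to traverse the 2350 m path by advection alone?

Convert K: 3.41e-06 m/s × 86400 = 0.2946 m/day.
Hydraulic gradient i = Δh / L = 1.19 / 2350 = 0.0005064.
Darcy flux q = K · i = 0.2946 × 0.0005064 = 0.0001492 m/day.
Seepage velocity v = q / n_e = 0.0001492 / 0.22 = 0.0006781 m/day.
Travel time t = L / v = 2350 / 0.0006781 = 3.465e+06 days = 9488 years.

9490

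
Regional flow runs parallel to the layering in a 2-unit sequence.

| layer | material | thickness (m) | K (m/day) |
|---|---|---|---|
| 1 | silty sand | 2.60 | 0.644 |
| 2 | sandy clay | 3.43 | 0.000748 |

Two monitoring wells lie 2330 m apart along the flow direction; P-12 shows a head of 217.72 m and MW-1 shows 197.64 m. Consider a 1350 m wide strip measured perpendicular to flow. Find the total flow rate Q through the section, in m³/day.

19.5

Flow is parallel to layering, so each bed carries its own Darcy discharge and the transmissivities add.
Σ(K_i·b_i) = 0.644×2.60 + 0.000748×3.43 = 1.677 m²/day.
Hydraulic gradient i = (217.72 − 197.64) / 2330 = 20.08 / 2330 = 0.008618.
Q = Σ(K_i·b_i) · W · i = 1.677 × 1350 × 0.008618 = 19.51 m³/day.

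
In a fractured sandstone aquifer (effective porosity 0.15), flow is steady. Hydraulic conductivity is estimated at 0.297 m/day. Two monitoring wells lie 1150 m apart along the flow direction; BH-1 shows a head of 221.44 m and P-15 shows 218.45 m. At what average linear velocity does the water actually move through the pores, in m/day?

Hydraulic gradient i = (221.44 − 218.45) / 1150 = 2.99 / 1150 = 0.002600.
Darcy flux q = K · i = 0.2970 × 0.002600 = 0.0007722 m/day.
Seepage velocity v = q / n_e = 0.0007722 / 0.15 = 0.005148 m/day.

0.00515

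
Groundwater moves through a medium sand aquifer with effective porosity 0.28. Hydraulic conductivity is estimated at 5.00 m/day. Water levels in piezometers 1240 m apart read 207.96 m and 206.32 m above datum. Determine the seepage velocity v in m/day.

0.0236

Hydraulic gradient i = (207.96 − 206.32) / 1240 = 1.64 / 1240 = 0.001323.
Darcy flux q = K · i = 5.000 × 0.001323 = 0.006613 m/day.
Seepage velocity v = q / n_e = 0.006613 / 0.28 = 0.02362 m/day.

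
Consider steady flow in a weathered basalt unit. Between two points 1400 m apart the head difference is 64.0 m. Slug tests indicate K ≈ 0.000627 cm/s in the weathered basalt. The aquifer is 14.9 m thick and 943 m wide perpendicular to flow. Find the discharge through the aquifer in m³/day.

348

Convert K: 0.000627 cm/s × 864 = 0.5417 m/day.
Cross-sectional area A = 943 × 14.9 = 14051 m².
Hydraulic gradient i = Δh / L = 64.0 / 1400 = 0.04571.
Darcy's law: Q = K · A · i = 0.5417 × 14051 × 0.04571 = 348.0 m³/day.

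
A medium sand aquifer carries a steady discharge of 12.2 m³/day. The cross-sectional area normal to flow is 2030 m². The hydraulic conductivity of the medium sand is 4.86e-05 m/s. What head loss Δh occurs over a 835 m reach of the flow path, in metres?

1.20

Convert K: 4.86e-05 m/s × 86400 = 4.199 m/day.
From Q = K·A·i, i = Q / (K·A) = 12.2 / (4.199 × 2030) = 0.001431.
Head loss Δh = i · L = 0.001431 × 835 = 1.195 m.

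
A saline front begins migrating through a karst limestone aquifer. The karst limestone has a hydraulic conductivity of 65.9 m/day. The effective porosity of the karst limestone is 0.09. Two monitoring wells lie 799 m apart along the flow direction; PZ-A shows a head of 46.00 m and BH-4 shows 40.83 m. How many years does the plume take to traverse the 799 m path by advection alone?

Hydraulic gradient i = (46.00 − 40.83) / 799 = 5.17 / 799 = 0.006471.
Darcy flux q = K · i = 65.90 × 0.006471 = 0.4264 m/day.
Seepage velocity v = q / n_e = 0.4264 / 0.09 = 4.738 m/day.
Travel time t = L / v = 799 / 4.738 = 168.6 days = 0.4617 years.

0.462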